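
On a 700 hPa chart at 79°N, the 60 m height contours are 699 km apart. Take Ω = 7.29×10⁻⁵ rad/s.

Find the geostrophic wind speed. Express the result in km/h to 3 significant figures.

21.2 km/h

Coriolis parameter at 79°N:
f = 2Ω sin φ = 2 × 7.29×10⁻⁵ × sin 79° = 1.43×10⁻⁴ s⁻¹
Height gradient: |∂Z/∂n| = 60 m / 699000 m = 8.58×10⁻⁵
On a pressure surface, geostrophic balance gives V_g = (g/f)|∂Z/∂n|:
V_g = 9.81 × 8.58×10⁻⁵ / 1.43×10⁻⁴ = 5.88 m/s
Converting: 5.88 m/s × 3.6 = 21.2 km/h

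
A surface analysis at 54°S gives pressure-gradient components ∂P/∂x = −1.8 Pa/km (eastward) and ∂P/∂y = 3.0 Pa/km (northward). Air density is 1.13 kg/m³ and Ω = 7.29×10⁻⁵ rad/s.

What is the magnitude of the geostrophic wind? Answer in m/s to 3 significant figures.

Coriolis parameter at 54°S:
f = 2Ω sin φ = 2 × 7.29×10⁻⁵ × sin 54° = 1.18×10⁻⁴ s⁻¹
In the Southern Hemisphere f is negative: f = −1.18×10⁻⁴ s⁻¹.
Component geostrophic relations (x east, y north):
u_g = −(1/(fρ)) ∂P/∂y,  v_g = (1/(fρ)) ∂P/∂x
u_g = −(3.0×10⁻³)/(−1.18×10⁻⁴ × 1.13) = 22.5 m/s;  v_g = (−1.8×10⁻³)/(−1.18×10⁻⁴ × 1.13) = 13.5 m/s
|V_g| = √(u_g² + v_g²) = 26.2 m/s

26.2 m/s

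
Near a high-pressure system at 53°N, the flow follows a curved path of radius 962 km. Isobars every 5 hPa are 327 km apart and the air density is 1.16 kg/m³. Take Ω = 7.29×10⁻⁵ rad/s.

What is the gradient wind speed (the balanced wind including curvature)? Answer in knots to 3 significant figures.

Coriolis parameter at 53°N:
f = 2Ω sin φ = 2 × 7.29×10⁻⁵ × sin 53° = 1.16×10⁻⁴ s⁻¹
Pressure gradient: |∂P/∂n| = 500 Pa / 327000 m = 1.53×10⁻³ Pa/m
Geostrophic speed: V_g = |∂P/∂n|/(fρ) = 1.53×10⁻³/(1.16×10⁻⁴ × 1.16) = 11.3 m/s
Around a high, pressure-gradient force acts outward with centrifugal, so Coriolis balances both:
fV = (1/ρ)|∂P/∂n| + V²/R  →  V² − fR·V + fR·V_g = 0
With fR = 1.16×10⁻⁴ × 962×10³ m = 112 m/s:
V = [fR − √((fR)² − 4 fR V_g)]/2 = [112 − √(112² − 4×112×11.3)]/2 = 12.8 m/s
Supergeostrophic (V > V_g = 11.3 m/s), as expected around a high.
Converting: 12.8 m/s × 1.944 = 24.8 knots

24.8 knots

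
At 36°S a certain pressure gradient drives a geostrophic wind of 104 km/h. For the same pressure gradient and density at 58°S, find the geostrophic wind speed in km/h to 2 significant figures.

With the same pressure gradient and density, V_g ∝ 1/f ∝ 1/sin φ.
V₂ = V₁ · sin φ₁ / sin φ₂ = 104 × sin 36° / sin 58°
V₂ = 104 × 0.5878/0.8480 = 72 km/h

72 km/h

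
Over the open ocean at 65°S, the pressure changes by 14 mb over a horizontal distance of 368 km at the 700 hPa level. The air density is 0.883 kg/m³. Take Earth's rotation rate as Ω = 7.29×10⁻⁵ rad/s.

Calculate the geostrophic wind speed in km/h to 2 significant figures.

120 km/h

Coriolis parameter at 65°S:
f = 2Ω sin φ = 2 × 7.29×10⁻⁵ × sin 65° = 1.32×10⁻⁴ s⁻¹
Pressure gradient: |∂P/∂n| = 1400 Pa / 368000 m = 3.80×10⁻³ Pa/m
Geostrophic balance (pressure-gradient force = Coriolis force):
V_g = (1/(fρ)) |∂P/∂n| = 3.80×10⁻³ / (1.32×10⁻⁴ × 0.883) = 32.6 m/s
Converting: 32.6 m/s × 3.6 = 120 km/h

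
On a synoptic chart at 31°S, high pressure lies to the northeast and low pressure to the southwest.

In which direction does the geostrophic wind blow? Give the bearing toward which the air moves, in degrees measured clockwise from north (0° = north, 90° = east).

135°

The pressure-gradient force points toward the southwest (bearing 225°).
Geostrophic balance: in the Southern Hemisphere the Coriolis force deflects motion to the left, so the geostrophic wind blows 90° to the left of the pressure-gradient force (low pressure on the right).
Rotating 225° by 90° counterclockwise gives 135° — the wind blows toward the southeast.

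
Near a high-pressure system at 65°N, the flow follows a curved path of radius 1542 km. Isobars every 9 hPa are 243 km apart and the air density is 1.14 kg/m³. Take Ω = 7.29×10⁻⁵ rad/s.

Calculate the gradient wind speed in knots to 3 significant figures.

55.6 knots

Coriolis parameter at 65°N:
f = 2Ω sin φ = 2 × 7.29×10⁻⁵ × sin 65° = 1.32×10⁻⁴ s⁻¹
Pressure gradient: |∂P/∂n| = 900 Pa / 243000 m = 3.70×10⁻³ Pa/m
Geostrophic speed: V_g = |∂P/∂n|/(fρ) = 3.70×10⁻³/(1.32×10⁻⁴ × 1.14) = 24.6 m/s
Around a high, pressure-gradient force acts outward with centrifugal, so Coriolis balances both:
fV = (1/ρ)|∂P/∂n| + V²/R  →  V² − fR·V + fR·V_g = 0
With fR = 1.32×10⁻⁴ × 1542×10³ m = 204 m/s:
V = [fR − √((fR)² − 4 fR V_g)]/2 = [204 − √(204² − 4×204×24.6)]/2 = 28.6 m/s
Supergeostrophic (V > V_g = 24.6 m/s), as expected around a high.
Converting: 28.6 m/s × 1.944 = 55.6 knots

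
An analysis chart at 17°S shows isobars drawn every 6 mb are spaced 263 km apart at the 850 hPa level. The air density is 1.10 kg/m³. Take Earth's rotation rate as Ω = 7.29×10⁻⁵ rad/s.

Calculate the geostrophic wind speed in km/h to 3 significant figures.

Coriolis parameter at 17°S:
f = 2Ω sin φ = 2 × 7.29×10⁻⁵ × sin 17° = 4.26×10⁻⁵ s⁻¹
Pressure gradient: |∂P/∂n| = 600 Pa / 263000 m = 2.28×10⁻³ Pa/m
Geostrophic balance (pressure-gradient force = Coriolis force):
V_g = (1/(fρ)) |∂P/∂n| = 2.28×10⁻³ / (4.26×10⁻⁵ × 1.10) = 48.7 m/s
Converting: 48.7 m/s × 3.6 = 175 km/h

175 km/h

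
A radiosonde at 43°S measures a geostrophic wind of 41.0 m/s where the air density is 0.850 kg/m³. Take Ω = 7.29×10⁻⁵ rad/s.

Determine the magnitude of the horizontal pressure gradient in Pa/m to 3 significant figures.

Coriolis parameter at 43°S:
f = 2Ω sin φ = 2 × 7.29×10⁻⁵ × sin 43° = 9.94×10⁻⁵ s⁻¹
Geostrophic balance rearranged: |∂P/∂n| = f ρ V_g
|∂P/∂n| = 9.94×10⁻⁵ × 0.850 × 41.0 = 3.47×10⁻³ Pa/m

3.47×10⁻³ Pa/m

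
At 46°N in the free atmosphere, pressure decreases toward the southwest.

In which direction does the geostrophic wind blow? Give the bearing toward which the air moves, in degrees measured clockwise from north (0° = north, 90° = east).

The pressure-gradient force points toward the southwest (bearing 225°).
Geostrophic balance: in the Northern Hemisphere the Coriolis force deflects motion to the right, so the geostrophic wind blows 90° to the right of the pressure-gradient force (low pressure on the left).
Rotating 225° by 90° clockwise gives 315° — the wind blows toward the northwest.

315°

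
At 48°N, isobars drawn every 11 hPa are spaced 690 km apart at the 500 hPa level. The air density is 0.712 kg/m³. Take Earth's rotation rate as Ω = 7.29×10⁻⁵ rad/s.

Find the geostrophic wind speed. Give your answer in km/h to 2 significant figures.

74 km/h

Coriolis parameter at 48°N:
f = 2Ω sin φ = 2 × 7.29×10⁻⁵ × sin 48° = 1.08×10⁻⁴ s⁻¹
Pressure gradient: |∂P/∂n| = 1100 Pa / 690000 m = 1.59×10⁻³ Pa/m
Geostrophic balance (pressure-gradient force = Coriolis force):
V_g = (1/(fρ)) |∂P/∂n| = 1.59×10⁻³ / (1.08×10⁻⁴ × 0.712) = 20.7 m/s
Converting: 20.7 m/s × 3.6 = 74 km/h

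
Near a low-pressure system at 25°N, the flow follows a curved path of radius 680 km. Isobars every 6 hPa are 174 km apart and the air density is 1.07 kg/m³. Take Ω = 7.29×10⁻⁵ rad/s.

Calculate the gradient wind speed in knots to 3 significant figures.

Coriolis parameter at 25°N:
f = 2Ω sin φ = 2 × 7.29×10⁻⁵ × sin 25° = 6.16×10⁻⁵ s⁻¹
Pressure gradient: |∂P/∂n| = 600 Pa / 174000 m = 3.45×10⁻³ Pa/m
Geostrophic speed: V_g = |∂P/∂n|/(fρ) = 3.45×10⁻³/(6.16×10⁻⁵ × 1.07) = 52.3 m/s
Around a low, centrifugal force acts outward with Coriolis, so pressure-gradient force balances both:
(1/ρ)|∂P/∂n| = fV + V²/R  →  V² + fR·V − fR·V_g = 0
With fR = 6.16×10⁻⁵ × 680×10³ m = 41.9 m/s:
V = [−fR + √((fR)² + 4 fR V_g)]/2 = [−41.9 + √(41.9² + 4×41.9×52.3)]/2 = 30.3 m/s
Subgeostrophic (V < V_g = 52.3 m/s), as expected around a low.
Converting: 30.3 m/s × 1.944 = 59.0 knots

59.0 knots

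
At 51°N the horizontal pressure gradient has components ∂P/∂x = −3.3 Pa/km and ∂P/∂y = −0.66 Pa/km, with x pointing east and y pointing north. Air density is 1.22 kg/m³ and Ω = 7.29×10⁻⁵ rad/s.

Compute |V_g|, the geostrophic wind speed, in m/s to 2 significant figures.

Coriolis parameter at 51°N:
f = 2Ω sin φ = 2 × 7.29×10⁻⁵ × sin 51° = 1.13×10⁻⁴ s⁻¹
Component geostrophic relations (x east, y north):
u_g = −(1/(fρ)) ∂P/∂y,  v_g = (1/(fρ)) ∂P/∂x
u_g = −(−0.66×10⁻³)/(1.13×10⁻⁴ × 1.22) = 4.77 m/s;  v_g = (−3.3×10⁻³)/(1.13×10⁻⁴ × 1.22) = −23.9 m/s
|V_g| = √(u_g² + v_g²) = 24.3 m/s

24 m/s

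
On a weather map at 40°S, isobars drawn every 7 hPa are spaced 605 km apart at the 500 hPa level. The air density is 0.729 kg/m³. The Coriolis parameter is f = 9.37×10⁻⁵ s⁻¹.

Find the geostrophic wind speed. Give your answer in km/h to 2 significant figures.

61 km/h

Pressure gradient: |∂P/∂n| = 700 Pa / 605000 m = 1.16×10⁻³ Pa/m
Geostrophic balance (pressure-gradient force = Coriolis force):
V_g = (1/(fρ)) |∂P/∂n| = 1.16×10⁻³ / (9.37×10⁻⁵ × 0.729) = 16.9 m/s
Converting: 16.9 m/s × 3.6 = 61 km/h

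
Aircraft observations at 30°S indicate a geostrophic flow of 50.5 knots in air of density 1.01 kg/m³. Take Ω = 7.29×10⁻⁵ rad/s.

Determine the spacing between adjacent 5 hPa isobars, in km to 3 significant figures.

261 km

Coriolis parameter at 30°S:
f = 2Ω sin φ = 2 × 7.29×10⁻⁵ × sin 30° = 7.29×10⁻⁵ s⁻¹
Wind speed in SI: 50.5 knots = 26.0 m/s
Geostrophic balance rearranged: |∂P/∂n| = f ρ V_g
|∂P/∂n| = 7.29×10⁻⁵ × 1.01 × 26.0 = 1.91×10⁻³ Pa/m
Isobar spacing: Δn = ΔP/|∂P/∂n| = 500 Pa / 1.91×10⁻³ Pa/m = 261392 m ≈ 261 km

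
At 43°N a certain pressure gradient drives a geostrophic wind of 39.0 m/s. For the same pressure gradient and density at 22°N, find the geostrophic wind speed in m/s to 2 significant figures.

With the same pressure gradient and density, V_g ∝ 1/f ∝ 1/sin φ.
V₂ = V₁ · sin φ₁ / sin φ₂ = 39.0 × sin 43° / sin 22°
V₂ = 39.0 × 0.6820/0.3746 = 71 m/s

71 m/s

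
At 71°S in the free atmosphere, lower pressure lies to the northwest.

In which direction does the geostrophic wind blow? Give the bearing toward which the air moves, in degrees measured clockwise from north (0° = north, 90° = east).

225°

The pressure-gradient force points toward the northwest (bearing 315°).
Geostrophic balance: in the Southern Hemisphere the Coriolis force deflects motion to the left, so the geostrophic wind blows 90° to the left of the pressure-gradient force (low pressure on the right).
Rotating 315° by 90° counterclockwise gives 225° — the wind blows toward the southwest.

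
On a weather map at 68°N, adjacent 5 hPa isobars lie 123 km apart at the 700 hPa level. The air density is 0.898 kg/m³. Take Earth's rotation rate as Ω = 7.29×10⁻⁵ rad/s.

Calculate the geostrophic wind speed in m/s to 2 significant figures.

33 m/s

Coriolis parameter at 68°N:
f = 2Ω sin φ = 2 × 7.29×10⁻⁵ × sin 68° = 1.35×10⁻⁴ s⁻¹
Pressure gradient: |∂P/∂n| = 500 Pa / 123000 m = 4.07×10⁻³ Pa/m
Geostrophic balance (pressure-gradient force = Coriolis force):
V_g = (1/(fρ)) |∂P/∂n| = 4.07×10⁻³ / (1.35×10⁻⁴ × 0.898) = 33.5 m/s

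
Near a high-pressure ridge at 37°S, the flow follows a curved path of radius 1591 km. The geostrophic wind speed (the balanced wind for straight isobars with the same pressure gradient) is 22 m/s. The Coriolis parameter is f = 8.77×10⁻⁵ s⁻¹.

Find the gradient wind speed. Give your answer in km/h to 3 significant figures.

Around a high, pressure-gradient force acts outward with centrifugal, so Coriolis balances both:
fV = (1/ρ)|∂P/∂n| + V²/R  →  V² − fR·V + fR·V_g = 0
With fR = 8.77×10⁻⁵ × 1591×10³ m = 140 m/s:
V = [fR − √((fR)² − 4 fR V_g)]/2 = [140 − √(140² − 4×140×22)]/2 = 27.4 m/s
Supergeostrophic (V > V_g = 22 m/s), as expected around a high.
Converting: 27.4 m/s × 3.6 = 98.5 km/h

98.5 km/h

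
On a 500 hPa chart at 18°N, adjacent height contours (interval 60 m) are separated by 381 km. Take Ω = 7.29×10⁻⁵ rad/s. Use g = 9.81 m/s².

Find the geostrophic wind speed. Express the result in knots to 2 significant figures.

67 knots

Coriolis parameter at 18°N:
f = 2Ω sin φ = 2 × 7.29×10⁻⁵ × sin 18° = 4.51×10⁻⁵ s⁻¹
Height gradient: |∂Z/∂n| = 60 m / 381000 m = 1.57×10⁻⁴
On a pressure surface, geostrophic balance gives V_g = (g/f)|∂Z/∂n|:
V_g = 9.81 × 1.57×10⁻⁴ / 4.51×10⁻⁵ = 34.3 m/s
Converting: 34.3 m/s × 1.944 = 67 knots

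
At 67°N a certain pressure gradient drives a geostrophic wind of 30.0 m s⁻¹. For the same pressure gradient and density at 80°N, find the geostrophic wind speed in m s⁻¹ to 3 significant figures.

28.0 m s⁻¹

With the same pressure gradient and density, V_g ∝ 1/f ∝ 1/sin φ.
V₂ = V₁ · sin φ₁ / sin φ₂ = 30.0 × sin 67° / sin 80°
V₂ = 30.0 × 0.9205/0.9848 = 28.0 m s⁻¹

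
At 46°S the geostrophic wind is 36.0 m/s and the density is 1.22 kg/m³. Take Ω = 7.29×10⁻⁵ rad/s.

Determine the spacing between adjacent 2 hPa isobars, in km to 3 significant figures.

Coriolis parameter at 46°S:
f = 2Ω sin φ = 2 × 7.29×10⁻⁵ × sin 46° = 1.05×10⁻⁴ s⁻¹
Geostrophic balance rearranged: |∂P/∂n| = f ρ V_g
|∂P/∂n| = 1.05×10⁻⁴ × 1.22 × 36.0 = 4.61×10⁻³ Pa/m
Isobar spacing: Δn = ΔP/|∂P/∂n| = 200 Pa / 4.61×10⁻³ Pa/m = 43419 m ≈ 43.4 km

43.4 km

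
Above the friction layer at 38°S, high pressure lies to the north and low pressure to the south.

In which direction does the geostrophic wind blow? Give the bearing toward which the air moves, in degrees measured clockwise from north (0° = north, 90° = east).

The pressure-gradient force points toward the south (bearing 180°).
Geostrophic balance: in the Southern Hemisphere the Coriolis force deflects motion to the left, so the geostrophic wind blows 90° to the left of the pressure-gradient force (low pressure on the right).
Rotating 180° by 90° counterclockwise gives 090° — the wind blows toward the east.

090°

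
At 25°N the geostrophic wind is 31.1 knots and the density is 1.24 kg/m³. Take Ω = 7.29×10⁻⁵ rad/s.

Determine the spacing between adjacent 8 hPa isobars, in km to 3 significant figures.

Coriolis parameter at 25°N:
f = 2Ω sin φ = 2 × 7.29×10⁻⁵ × sin 25° = 6.16×10⁻⁵ s⁻¹
Wind speed in SI: 31.1 knots = 16.0 m/s
Geostrophic balance rearranged: |∂P/∂n| = f ρ V_g
|∂P/∂n| = 6.16×10⁻⁵ × 1.24 × 16.0 = 1.22×10⁻³ Pa/m
Isobar spacing: Δn = ΔP/|∂P/∂n| = 800 Pa / 1.22×10⁻³ Pa/m = 654431 m ≈ 654 km

654 km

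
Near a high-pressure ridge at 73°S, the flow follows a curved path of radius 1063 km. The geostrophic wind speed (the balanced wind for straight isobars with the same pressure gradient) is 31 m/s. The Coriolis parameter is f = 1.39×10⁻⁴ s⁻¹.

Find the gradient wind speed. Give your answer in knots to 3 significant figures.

Around a high, pressure-gradient force acts outward with centrifugal, so Coriolis balances both:
fV = (1/ρ)|∂P/∂n| + V²/R  →  V² − fR·V + fR·V_g = 0
With fR = 1.39×10⁻⁴ × 1063×10³ m = 148 m/s:
V = [fR − √((fR)² − 4 fR V_g)]/2 = [148 − √(148² − 4×148×31)]/2 = 44.3 m/s
Supergeostrophic (V > V_g = 31 m/s), as expected around a high.
Converting: 44.3 m/s × 1.944 = 86.0 knots

86.0 knots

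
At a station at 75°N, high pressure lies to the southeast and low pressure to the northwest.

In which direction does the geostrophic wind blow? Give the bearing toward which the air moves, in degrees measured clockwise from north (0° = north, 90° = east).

045°

The pressure-gradient force points toward the northwest (bearing 315°).
Geostrophic balance: in the Northern Hemisphere the Coriolis force deflects motion to the right, so the geostrophic wind blows 90° to the right of the pressure-gradient force (low pressure on the left).
Rotating 315° by 90° clockwise gives 045° — the wind blows toward the northeast.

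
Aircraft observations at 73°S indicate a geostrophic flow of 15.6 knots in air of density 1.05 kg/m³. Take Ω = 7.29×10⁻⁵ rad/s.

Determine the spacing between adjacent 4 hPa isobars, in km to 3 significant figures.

Coriolis parameter at 73°S:
f = 2Ω sin φ = 2 × 7.29×10⁻⁵ × sin 73° = 1.39×10⁻⁴ s⁻¹
Wind speed in SI: 15.6 knots = 8.03 m/s
Geostrophic balance rearranged: |∂P/∂n| = f ρ V_g
|∂P/∂n| = 1.39×10⁻⁴ × 1.05 × 8.03 = 1.17×10⁻³ Pa/m
Isobar spacing: Δn = ΔP/|∂P/∂n| = 400 Pa / 1.17×10⁻³ Pa/m = 340451 m ≈ 340 km

340 km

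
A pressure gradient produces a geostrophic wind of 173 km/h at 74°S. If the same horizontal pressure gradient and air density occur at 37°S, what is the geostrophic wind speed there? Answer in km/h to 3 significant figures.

276 km/h

With the same pressure gradient and density, V_g ∝ 1/f ∝ 1/sin φ.
V₂ = V₁ · sin φ₁ / sin φ₂ = 173 × sin 74° / sin 37°
V₂ = 173 × 0.9613/0.6018 = 276 km/h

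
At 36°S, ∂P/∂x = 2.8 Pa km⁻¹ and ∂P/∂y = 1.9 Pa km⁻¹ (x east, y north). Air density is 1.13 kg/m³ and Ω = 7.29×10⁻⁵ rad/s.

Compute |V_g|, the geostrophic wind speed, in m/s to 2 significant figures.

Coriolis parameter at 36°S:
f = 2Ω sin φ = 2 × 7.29×10⁻⁵ × sin 36° = 8.57×10⁻⁵ s⁻¹
In the Southern Hemisphere f is negative: f = −8.57×10⁻⁵ s⁻¹.
Component geostrophic relations (x east, y north):
u_g = −(1/(fρ)) ∂P/∂y,  v_g = (1/(fρ)) ∂P/∂x
u_g = −(1.9×10⁻³)/(−8.57×10⁻⁵ × 1.13) = 19.6 m/s;  v_g = (2.8×10⁻³)/(−8.57×10⁻⁵ × 1.13) = −28.9 m/s
|V_g| = √(u_g² + v_g²) = 34.9 m/s

35 m/s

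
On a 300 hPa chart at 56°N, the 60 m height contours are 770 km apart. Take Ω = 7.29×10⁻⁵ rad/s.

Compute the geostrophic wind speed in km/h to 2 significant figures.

Coriolis parameter at 56°N:
f = 2Ω sin φ = 2 × 7.29×10⁻⁵ × sin 56° = 1.21×10⁻⁴ s⁻¹
Height gradient: |∂Z/∂n| = 60 m / 770000 m = 7.79×10⁻⁵
On a pressure surface, geostrophic balance gives V_g = (g/f)|∂Z/∂n|:
V_g = 9.81 × 7.79×10⁻⁵ / 1.21×10⁻⁴ = 6.32 m/s
Converting: 6.32 m/s × 3.6 = 23 km/h

23 km/h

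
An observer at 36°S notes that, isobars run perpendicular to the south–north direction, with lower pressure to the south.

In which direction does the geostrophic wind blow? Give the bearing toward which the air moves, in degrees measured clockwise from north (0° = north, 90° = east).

090°

The pressure-gradient force points toward the south (bearing 180°).
Geostrophic balance: in the Southern Hemisphere the Coriolis force deflects motion to the left, so the geostrophic wind blows 90° to the left of the pressure-gradient force (low pressure on the right).
Rotating 180° by 90° counterclockwise gives 090° — the wind blows toward the east.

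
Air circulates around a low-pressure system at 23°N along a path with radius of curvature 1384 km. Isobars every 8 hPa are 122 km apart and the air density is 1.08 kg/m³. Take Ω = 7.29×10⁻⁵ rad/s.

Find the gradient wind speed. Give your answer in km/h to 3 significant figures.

Coriolis parameter at 23°N:
f = 2Ω sin φ = 2 × 7.29×10⁻⁵ × sin 23° = 5.70×10⁻⁵ s⁻¹
Pressure gradient: |∂P/∂n| = 800 Pa / 122000 m = 6.56×10⁻³ Pa/m
Geostrophic speed: V_g = |∂P/∂n|/(fρ) = 6.56×10⁻³/(5.70×10⁻⁵ × 1.08) = 107 m/s
Around a low, centrifugal force acts outward with Coriolis, so pressure-gradient force balances both:
(1/ρ)|∂P/∂n| = fV + V²/R  →  V² + fR·V − fR·V_g = 0
With fR = 5.70×10⁻⁵ × 1384×10³ m = 78.8 m/s:
V = [−fR + √((fR)² + 4 fR V_g)]/2 = [−78.8 + √(78.8² + 4×78.8×107)]/2 = 60.4 m/s
Subgeostrophic (V < V_g = 107 m/s), as expected around a low.
Converting: 60.4 m/s × 3.6 = 217 km/h

217 km/h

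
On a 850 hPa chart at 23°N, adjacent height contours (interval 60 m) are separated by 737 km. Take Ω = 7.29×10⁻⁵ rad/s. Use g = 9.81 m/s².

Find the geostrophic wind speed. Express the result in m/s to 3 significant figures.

14.0 m/s

Coriolis parameter at 23°N:
f = 2Ω sin φ = 2 × 7.29×10⁻⁵ × sin 23° = 5.70×10⁻⁵ s⁻¹
Height gradient: |∂Z/∂n| = 60 m / 737000 m = 8.14×10⁻⁵
On a pressure surface, geostrophic balance gives V_g = (g/f)|∂Z/∂n|:
V_g = 9.81 × 8.14×10⁻⁵ / 5.70×10⁻⁵ = 14.0 m/s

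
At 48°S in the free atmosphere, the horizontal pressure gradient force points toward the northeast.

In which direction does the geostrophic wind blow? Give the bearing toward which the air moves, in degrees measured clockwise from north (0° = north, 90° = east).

315°

The pressure-gradient force points toward the northeast (bearing 045°).
Geostrophic balance: in the Southern Hemisphere the Coriolis force deflects motion to the left, so the geostrophic wind blows 90° to the left of the pressure-gradient force (low pressure on the right).
Rotating 045° by 90° counterclockwise gives 315° — the wind blows toward the northwest.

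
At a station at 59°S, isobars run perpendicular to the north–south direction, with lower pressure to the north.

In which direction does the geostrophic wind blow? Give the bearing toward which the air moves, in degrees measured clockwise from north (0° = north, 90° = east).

The pressure-gradient force points toward the north (bearing 000°).
Geostrophic balance: in the Southern Hemisphere the Coriolis force deflects motion to the left, so the geostrophic wind blows 90° to the left of the pressure-gradient force (low pressure on the right).
Rotating 000° by 90° counterclockwise gives 270° — the wind blows toward the west.

270°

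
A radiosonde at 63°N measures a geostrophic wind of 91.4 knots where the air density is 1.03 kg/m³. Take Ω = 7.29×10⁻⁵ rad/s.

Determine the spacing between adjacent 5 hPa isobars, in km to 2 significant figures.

Coriolis parameter at 63°N:
f = 2Ω sin φ = 2 × 7.29×10⁻⁵ × sin 63° = 1.30×10⁻⁴ s⁻¹
Wind speed in SI: 91.4 knots = 47.0 m/s
Geostrophic balance rearranged: |∂P/∂n| = f ρ V_g
|∂P/∂n| = 1.30×10⁻⁴ × 1.03 × 47.0 = 6.29×10⁻³ Pa/m
Isobar spacing: Δn = ΔP/|∂P/∂n| = 500 Pa / 6.29×10⁻³ Pa/m = 79471 m ≈ 79 km

79 km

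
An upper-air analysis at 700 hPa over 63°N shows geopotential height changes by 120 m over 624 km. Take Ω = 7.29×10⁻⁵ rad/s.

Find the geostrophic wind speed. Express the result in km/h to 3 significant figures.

52.3 km/h

Coriolis parameter at 63°N:
f = 2Ω sin φ = 2 × 7.29×10⁻⁵ × sin 63° = 1.30×10⁻⁴ s⁻¹
Height gradient: |∂Z/∂n| = 120 m / 624000 m = 1.92×10⁻⁴
On a pressure surface, geostrophic balance gives V_g = (g/f)|∂Z/∂n|:
V_g = 9.81 × 1.92×10⁻⁴ / 1.30×10⁻⁴ = 14.5 m/s
Converting: 14.5 m/s × 3.6 = 52.3 km/h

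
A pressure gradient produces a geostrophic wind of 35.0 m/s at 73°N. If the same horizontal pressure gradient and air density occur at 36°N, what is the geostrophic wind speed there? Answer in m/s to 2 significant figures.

With the same pressure gradient and density, V_g ∝ 1/f ∝ 1/sin φ.
V₂ = V₁ · sin φ₁ / sin φ₂ = 35.0 × sin 73° / sin 36°
V₂ = 35.0 × 0.9563/0.5878 = 57 m/s

57 m/s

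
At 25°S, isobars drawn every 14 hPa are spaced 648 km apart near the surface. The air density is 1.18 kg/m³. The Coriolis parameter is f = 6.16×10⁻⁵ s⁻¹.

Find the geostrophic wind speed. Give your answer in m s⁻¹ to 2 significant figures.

Pressure gradient: |∂P/∂n| = 1400 Pa / 648000 m = 2.16×10⁻³ Pa/m
Geostrophic balance (pressure-gradient force = Coriolis force):
V_g = (1/(fρ)) |∂P/∂n| = 2.16×10⁻³ / (6.16×10⁻⁵ × 1.18) = 29.7 m/s

30 m s⁻¹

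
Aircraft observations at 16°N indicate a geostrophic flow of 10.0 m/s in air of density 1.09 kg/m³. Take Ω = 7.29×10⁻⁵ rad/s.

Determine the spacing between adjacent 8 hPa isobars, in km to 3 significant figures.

1830 km

Coriolis parameter at 16°N:
f = 2Ω sin φ = 2 × 7.29×10⁻⁵ × sin 16° = 4.02×10⁻⁵ s⁻¹
Geostrophic balance rearranged: |∂P/∂n| = f ρ V_g
|∂P/∂n| = 4.02×10⁻⁵ × 1.09 × 10.0 = 4.38×10⁻⁴ Pa/m
Isobar spacing: Δn = ΔP/|∂P/∂n| = 800 Pa / 4.38×10⁻⁴ Pa/m = 1826282 m ≈ 1830 km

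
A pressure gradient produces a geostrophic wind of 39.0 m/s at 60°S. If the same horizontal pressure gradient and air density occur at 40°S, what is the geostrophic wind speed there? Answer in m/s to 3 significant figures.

With the same pressure gradient and density, V_g ∝ 1/f ∝ 1/sin φ.
V₂ = V₁ · sin φ₁ / sin φ₂ = 39.0 × sin 60° / sin 40°
V₂ = 39.0 × 0.8660/0.6428 = 52.5 m/s

52.5 m/s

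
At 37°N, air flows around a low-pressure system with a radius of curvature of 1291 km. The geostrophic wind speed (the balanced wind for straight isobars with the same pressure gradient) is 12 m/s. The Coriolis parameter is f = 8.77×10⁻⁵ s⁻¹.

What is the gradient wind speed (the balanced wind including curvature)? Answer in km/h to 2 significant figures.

39 km/h

Around a low, centrifugal force acts outward with Coriolis, so pressure-gradient force balances both:
(1/ρ)|∂P/∂n| = fV + V²/R  →  V² + fR·V − fR·V_g = 0
With fR = 8.77×10⁻⁵ × 1291×10³ m = 113 m/s:
V = [−fR + √((fR)² + 4 fR V_g)]/2 = [−113 + √(113² + 4×113×12)]/2 = 10.9 m/s
Subgeostrophic (V < V_g = 12 m/s), as expected around a low.
Converting: 10.9 m/s × 3.6 = 39 km/h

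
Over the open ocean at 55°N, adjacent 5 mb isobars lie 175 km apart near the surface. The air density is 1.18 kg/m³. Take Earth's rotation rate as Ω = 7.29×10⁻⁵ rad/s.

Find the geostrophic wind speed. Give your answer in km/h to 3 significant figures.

73.0 km/h

Coriolis parameter at 55°N:
f = 2Ω sin φ = 2 × 7.29×10⁻⁵ × sin 55° = 1.19×10⁻⁴ s⁻¹
Pressure gradient: |∂P/∂n| = 500 Pa / 175000 m = 2.86×10⁻³ Pa/m
Geostrophic balance (pressure-gradient force = Coriolis force):
V_g = (1/(fρ)) |∂P/∂n| = 2.86×10⁻³ / (1.19×10⁻⁴ × 1.18) = 20.3 m/s
Converting: 20.3 m/s × 3.6 = 73.0 km/h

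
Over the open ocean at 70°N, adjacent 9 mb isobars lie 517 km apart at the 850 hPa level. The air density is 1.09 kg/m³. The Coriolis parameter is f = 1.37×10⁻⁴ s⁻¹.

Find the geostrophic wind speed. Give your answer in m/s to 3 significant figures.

11.7 m/s

Pressure gradient: |∂P/∂n| = 900 Pa / 517000 m = 1.74×10⁻³ Pa/m
Geostrophic balance (pressure-gradient force = Coriolis force):
V_g = (1/(fρ)) |∂P/∂n| = 1.74×10⁻³ / (1.37×10⁻⁴ × 1.09) = 11.7 m/s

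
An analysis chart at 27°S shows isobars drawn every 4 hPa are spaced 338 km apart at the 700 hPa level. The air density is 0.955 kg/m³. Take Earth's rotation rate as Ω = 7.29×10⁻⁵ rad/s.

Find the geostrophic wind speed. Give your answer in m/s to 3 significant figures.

Coriolis parameter at 27°S:
f = 2Ω sin φ = 2 × 7.29×10⁻⁵ × sin 27° = 6.62×10⁻⁵ s⁻¹
Pressure gradient: |∂P/∂n| = 400 Pa / 338000 m = 1.18×10⁻³ Pa/m
Geostrophic balance (pressure-gradient force = Coriolis force):
V_g = (1/(fρ)) |∂P/∂n| = 1.18×10⁻³ / (6.62×10⁻⁵ × 0.955) = 18.7 m/s

18.7 m/s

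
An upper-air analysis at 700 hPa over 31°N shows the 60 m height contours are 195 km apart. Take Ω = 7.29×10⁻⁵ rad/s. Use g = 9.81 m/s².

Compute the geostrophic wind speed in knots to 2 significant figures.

Coriolis parameter at 31°N:
f = 2Ω sin φ = 2 × 7.29×10⁻⁵ × sin 31° = 7.51×10⁻⁵ s⁻¹
Height gradient: |∂Z/∂n| = 60 m / 195000 m = 3.08×10⁻⁴
On a pressure surface, geostrophic balance gives V_g = (g/f)|∂Z/∂n|:
V_g = 9.81 × 3.08×10⁻⁴ / 7.51×10⁻⁵ = 40.2 m/s
Converting: 40.2 m/s × 1.944 = 78 knots

78 knots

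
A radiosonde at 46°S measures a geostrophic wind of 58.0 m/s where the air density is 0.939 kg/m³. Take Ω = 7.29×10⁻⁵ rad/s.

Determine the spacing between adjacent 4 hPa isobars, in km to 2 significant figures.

Coriolis parameter at 46°S:
f = 2Ω sin φ = 2 × 7.29×10⁻⁵ × sin 46° = 1.05×10⁻⁴ s⁻¹
Geostrophic balance rearranged: |∂P/∂n| = f ρ V_g
|∂P/∂n| = 1.05×10⁻⁴ × 0.939 × 58.0 = 5.71×10⁻³ Pa/m
Isobar spacing: Δn = ΔP/|∂P/∂n| = 400 Pa / 5.71×10⁻³ Pa/m = 70028 m ≈ 70 km

70 km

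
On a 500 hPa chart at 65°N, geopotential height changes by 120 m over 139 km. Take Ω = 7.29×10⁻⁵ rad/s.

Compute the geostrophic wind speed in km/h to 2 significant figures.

230 km/h

Coriolis parameter at 65°N:
f = 2Ω sin φ = 2 × 7.29×10⁻⁵ × sin 65° = 1.32×10⁻⁴ s⁻¹
Height gradient: |∂Z/∂n| = 120 m / 139000 m = 8.63×10⁻⁴
On a pressure surface, geostrophic balance gives V_g = (g/f)|∂Z/∂n|:
V_g = 9.81 × 8.63×10⁻⁴ / 1.32×10⁻⁴ = 64.1 m/s
Converting: 64.1 m/s × 3.6 = 230 km/h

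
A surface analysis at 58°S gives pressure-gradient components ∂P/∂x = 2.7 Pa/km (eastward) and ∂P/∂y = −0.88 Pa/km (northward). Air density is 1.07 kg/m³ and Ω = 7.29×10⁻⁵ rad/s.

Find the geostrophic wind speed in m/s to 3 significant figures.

21.5 m/s

Coriolis parameter at 58°S:
f = 2Ω sin φ = 2 × 7.29×10⁻⁵ × sin 58° = 1.24×10⁻⁴ s⁻¹
In the Southern Hemisphere f is negative: f = −1.24×10⁻⁴ s⁻¹.
Component geostrophic relations (x east, y north):
u_g = −(1/(fρ)) ∂P/∂y,  v_g = (1/(fρ)) ∂P/∂x
u_g = −(−0.88×10⁻³)/(−1.24×10⁻⁴ × 1.07) = −6.65 m/s;  v_g = (2.7×10⁻³)/(−1.24×10⁻⁴ × 1.07) = −20.4 m/s
|V_g| = √(u_g² + v_g²) = 21.5 m/s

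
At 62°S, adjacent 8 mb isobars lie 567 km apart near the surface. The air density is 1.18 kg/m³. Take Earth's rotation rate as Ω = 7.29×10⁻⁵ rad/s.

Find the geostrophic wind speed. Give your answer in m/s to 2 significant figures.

Coriolis parameter at 62°S:
f = 2Ω sin φ = 2 × 7.29×10⁻⁵ × sin 62° = 1.29×10⁻⁴ s⁻¹
Pressure gradient: |∂P/∂n| = 800 Pa / 567000 m = 1.41×10⁻³ Pa/m
Geostrophic balance (pressure-gradient force = Coriolis force):
V_g = (1/(fρ)) |∂P/∂n| = 1.41×10⁻³ / (1.29×10⁻⁴ × 1.18) = 9.29 m/s

9.3 m/s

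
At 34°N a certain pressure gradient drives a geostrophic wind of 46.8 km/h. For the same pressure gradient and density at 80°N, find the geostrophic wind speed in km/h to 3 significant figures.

With the same pressure gradient and density, V_g ∝ 1/f ∝ 1/sin φ.
V₂ = V₁ · sin φ₁ / sin φ₂ = 46.8 × sin 34° / sin 80°
V₂ = 46.8 × 0.5592/0.9848 = 26.6 km/h

26.6 km/h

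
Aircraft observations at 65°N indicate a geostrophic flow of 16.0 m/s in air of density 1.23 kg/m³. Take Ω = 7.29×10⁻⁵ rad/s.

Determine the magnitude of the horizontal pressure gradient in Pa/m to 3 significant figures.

2.60×10⁻³ Pa/m

Coriolis parameter at 65°N:
f = 2Ω sin φ = 2 × 7.29×10⁻⁵ × sin 65° = 1.32×10⁻⁴ s⁻¹
Geostrophic balance rearranged: |∂P/∂n| = f ρ V_g
|∂P/∂n| = 1.32×10⁻⁴ × 1.23 × 16.0 = 2.60×10⁻³ Pa/m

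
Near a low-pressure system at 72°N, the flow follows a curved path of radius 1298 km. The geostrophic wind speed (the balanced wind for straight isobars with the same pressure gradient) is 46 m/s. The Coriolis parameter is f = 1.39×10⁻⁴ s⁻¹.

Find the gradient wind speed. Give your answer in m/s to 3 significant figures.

38.0 m/s

Around a low, centrifugal force acts outward with Coriolis, so pressure-gradient force balances both:
(1/ρ)|∂P/∂n| = fV + V²/R  →  V² + fR·V − fR·V_g = 0
With fR = 1.39×10⁻⁴ × 1298×10³ m = 180 m/s:
V = [−fR + √((fR)² + 4 fR V_g)]/2 = [−180 + √(180² + 4×180×46)]/2 = 38 m/s
Subgeostrophic (V < V_g = 46 m/s), as expected around a low.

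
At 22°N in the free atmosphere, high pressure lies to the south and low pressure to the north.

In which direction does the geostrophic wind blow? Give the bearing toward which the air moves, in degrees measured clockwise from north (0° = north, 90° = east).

090°

The pressure-gradient force points toward the north (bearing 000°).
Geostrophic balance: in the Northern Hemisphere the Coriolis force deflects motion to the right, so the geostrophic wind blows 90° to the right of the pressure-gradient force (low pressure on the left).
Rotating 000° by 90° clockwise gives 090° — the wind blows toward the east.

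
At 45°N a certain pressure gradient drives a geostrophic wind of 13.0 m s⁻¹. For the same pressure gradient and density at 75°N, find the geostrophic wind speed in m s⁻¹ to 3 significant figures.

With the same pressure gradient and density, V_g ∝ 1/f ∝ 1/sin φ.
V₂ = V₁ · sin φ₁ / sin φ₂ = 13.0 × sin 45° / sin 75°
V₂ = 13.0 × 0.7071/0.9659 = 9.52 m s⁻¹

9.52 m s⁻¹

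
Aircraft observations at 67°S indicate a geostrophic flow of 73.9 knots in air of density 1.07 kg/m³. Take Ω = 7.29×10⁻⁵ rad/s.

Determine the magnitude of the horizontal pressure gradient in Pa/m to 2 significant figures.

5.5×10⁻³ Pa/m

Coriolis parameter at 67°S:
f = 2Ω sin φ = 2 × 7.29×10⁻⁵ × sin 67° = 1.34×10⁻⁴ s⁻¹
Wind speed in SI: 73.9 knots = 38.0 m/s
Geostrophic balance rearranged: |∂P/∂n| = f ρ V_g
|∂P/∂n| = 1.34×10⁻⁴ × 1.07 × 38.0 = 5.46×10⁻³ Pa/m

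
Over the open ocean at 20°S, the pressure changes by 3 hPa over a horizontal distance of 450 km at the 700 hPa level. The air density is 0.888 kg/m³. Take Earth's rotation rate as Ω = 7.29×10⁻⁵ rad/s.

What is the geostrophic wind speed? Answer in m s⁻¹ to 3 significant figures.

Coriolis parameter at 20°S:
f = 2Ω sin φ = 2 × 7.29×10⁻⁵ × sin 20° = 4.99×10⁻⁵ s⁻¹
Pressure gradient: |∂P/∂n| = 300 Pa / 450000 m = 6.67×10⁻⁴ Pa/m
Geostrophic balance (pressure-gradient force = Coriolis force):
V_g = (1/(fρ)) |∂P/∂n| = 6.67×10⁻⁴ / (4.99×10⁻⁵ × 0.888) = 15.1 m/s

15.1 m s⁻¹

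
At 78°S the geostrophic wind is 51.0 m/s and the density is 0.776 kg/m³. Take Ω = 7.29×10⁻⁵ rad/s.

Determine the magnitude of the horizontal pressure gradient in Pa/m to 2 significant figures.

5.6×10⁻³ Pa/m

Coriolis parameter at 78°S:
f = 2Ω sin φ = 2 × 7.29×10⁻⁵ × sin 78° = 1.43×10⁻⁴ s⁻¹
Geostrophic balance rearranged: |∂P/∂n| = f ρ V_g
|∂P/∂n| = 1.43×10⁻⁴ × 0.776 × 51.0 = 5.64×10⁻³ Pa/m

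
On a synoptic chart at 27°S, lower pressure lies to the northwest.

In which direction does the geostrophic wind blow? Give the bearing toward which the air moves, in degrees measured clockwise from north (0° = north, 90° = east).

225°

The pressure-gradient force points toward the northwest (bearing 315°).
Geostrophic balance: in the Southern Hemisphere the Coriolis force deflects motion to the left, so the geostrophic wind blows 90° to the left of the pressure-gradient force (low pressure on the right).
Rotating 315° by 90° counterclockwise gives 225° — the wind blows toward the southwest.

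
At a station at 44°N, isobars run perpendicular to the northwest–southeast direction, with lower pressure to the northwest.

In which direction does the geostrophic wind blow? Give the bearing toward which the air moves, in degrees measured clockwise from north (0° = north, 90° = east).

045°

The pressure-gradient force points toward the northwest (bearing 315°).
Geostrophic balance: in the Northern Hemisphere the Coriolis force deflects motion to the right, so the geostrophic wind blows 90° to the right of the pressure-gradient force (low pressure on the left).
Rotating 315° by 90° clockwise gives 045° — the wind blows toward the northeast.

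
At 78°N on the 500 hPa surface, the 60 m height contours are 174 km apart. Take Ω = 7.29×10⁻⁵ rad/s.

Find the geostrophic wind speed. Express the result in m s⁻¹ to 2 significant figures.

24 m s⁻¹

Coriolis parameter at 78°N:
f = 2Ω sin φ = 2 × 7.29×10⁻⁵ × sin 78° = 1.43×10⁻⁴ s⁻¹
Height gradient: |∂Z/∂n| = 60 m / 174000 m = 3.45×10⁻⁴
On a pressure surface, geostrophic balance gives V_g = (g/f)|∂Z/∂n|:
V_g = 9.81 × 3.45×10⁻⁴ / 1.43×10⁻⁴ = 23.7 m/s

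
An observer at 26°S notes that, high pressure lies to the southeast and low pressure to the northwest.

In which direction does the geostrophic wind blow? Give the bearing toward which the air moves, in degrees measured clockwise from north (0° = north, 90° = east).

225°

The pressure-gradient force points toward the northwest (bearing 315°).
Geostrophic balance: in the Southern Hemisphere the Coriolis force deflects motion to the left, so the geostrophic wind blows 90° to the left of the pressure-gradient force (low pressure on the right).
Rotating 315° by 90° counterclockwise gives 225° — the wind blows toward the southwest.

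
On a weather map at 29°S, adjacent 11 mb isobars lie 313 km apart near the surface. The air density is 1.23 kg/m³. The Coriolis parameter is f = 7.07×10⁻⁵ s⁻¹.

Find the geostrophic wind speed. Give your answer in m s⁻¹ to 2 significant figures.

Pressure gradient: |∂P/∂n| = 1100 Pa / 313000 m = 3.51×10⁻³ Pa/m
Geostrophic balance (pressure-gradient force = Coriolis force):
V_g = (1/(fρ)) |∂P/∂n| = 3.51×10⁻³ / (7.07×10⁻⁵ × 1.23) = 40.4 m/s

40 m s⁻¹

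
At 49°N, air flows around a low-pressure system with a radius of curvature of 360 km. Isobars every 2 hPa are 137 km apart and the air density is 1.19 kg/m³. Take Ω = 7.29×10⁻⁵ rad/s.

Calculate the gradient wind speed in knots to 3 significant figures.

Coriolis parameter at 49°N:
f = 2Ω sin φ = 2 × 7.29×10⁻⁵ × sin 49° = 1.10×10⁻⁴ s⁻¹
Pressure gradient: |∂P/∂n| = 200 Pa / 137000 m = 1.46×10⁻³ Pa/m
Geostrophic speed: V_g = |∂P/∂n|/(fρ) = 1.46×10⁻³/(1.10×10⁻⁴ × 1.19) = 11.1 m/s
Around a low, centrifugal force acts outward with Coriolis, so pressure-gradient force balances both:
(1/ρ)|∂P/∂n| = fV + V²/R  →  V² + fR·V − fR·V_g = 0
With fR = 1.10×10⁻⁴ × 360×10³ m = 39.6 m/s:
V = [−fR + √((fR)² + 4 fR V_g)]/2 = [−39.6 + √(39.6² + 4×39.6×11.1)]/2 = 9.07 m/s
Subgeostrophic (V < V_g = 11.1 m/s), as expected around a low.
Converting: 9.07 m/s × 1.944 = 17.6 knots

17.6 knots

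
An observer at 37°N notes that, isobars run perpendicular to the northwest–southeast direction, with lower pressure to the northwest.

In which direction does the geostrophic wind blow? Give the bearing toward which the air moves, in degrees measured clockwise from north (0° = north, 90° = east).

045°

The pressure-gradient force points toward the northwest (bearing 315°).
Geostrophic balance: in the Northern Hemisphere the Coriolis force deflects motion to the right, so the geostrophic wind blows 90° to the right of the pressure-gradient force (low pressure on the left).
Rotating 315° by 90° clockwise gives 045° — the wind blows toward the northeast.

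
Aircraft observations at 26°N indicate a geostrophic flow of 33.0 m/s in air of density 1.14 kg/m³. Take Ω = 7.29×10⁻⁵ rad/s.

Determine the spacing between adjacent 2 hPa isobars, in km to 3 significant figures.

83.2 km

Coriolis parameter at 26°N:
f = 2Ω sin φ = 2 × 7.29×10⁻⁵ × sin 26° = 6.39×10⁻⁵ s⁻¹
Geostrophic balance rearranged: |∂P/∂n| = f ρ V_g
|∂P/∂n| = 6.39×10⁻⁵ × 1.14 × 33.0 = 2.40×10⁻³ Pa/m
Isobar spacing: Δn = ΔP/|∂P/∂n| = 200 Pa / 2.40×10⁻³ Pa/m = 83179 m ≈ 83.2 km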